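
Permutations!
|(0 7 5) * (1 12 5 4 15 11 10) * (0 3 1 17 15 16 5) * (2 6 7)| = 20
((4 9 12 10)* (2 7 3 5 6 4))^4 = (2 6 10 5 12 3 9 7 4)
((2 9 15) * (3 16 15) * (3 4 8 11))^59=((2 9 4 8 11 3 16 15))^59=(2 8 16 9 11 15 4 3)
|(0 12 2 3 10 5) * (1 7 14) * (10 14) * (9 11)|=|(0 12 2 3 14 1 7 10 5)(9 11)|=18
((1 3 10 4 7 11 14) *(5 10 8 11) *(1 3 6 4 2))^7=(3 14 11 8)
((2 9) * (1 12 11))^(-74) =((1 12 11)(2 9))^(-74) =(1 12 11)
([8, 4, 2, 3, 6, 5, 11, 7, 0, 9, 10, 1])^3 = [8, 11, 2, 3, 1, 5, 4, 7, 0, 9, 10, 6]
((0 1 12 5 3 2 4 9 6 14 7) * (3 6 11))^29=(0 1 12 5 6 14 7)(2 3 11 9 4)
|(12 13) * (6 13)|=|(6 13 12)|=3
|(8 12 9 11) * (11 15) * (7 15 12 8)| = 6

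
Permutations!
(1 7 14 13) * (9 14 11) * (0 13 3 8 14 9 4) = (0 13 1 7 11 4)(3 8 14) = [13, 7, 2, 8, 0, 5, 6, 11, 14, 9, 10, 4, 12, 1, 3]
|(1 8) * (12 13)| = |(1 8)(12 13)| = 2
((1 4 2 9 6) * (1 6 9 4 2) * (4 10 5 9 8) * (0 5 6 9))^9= (0 5)(1 10 9 4 2 6 8)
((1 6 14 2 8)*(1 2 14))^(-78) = (14)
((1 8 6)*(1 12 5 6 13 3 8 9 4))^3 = (13)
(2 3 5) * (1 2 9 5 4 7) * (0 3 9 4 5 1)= [3, 2, 9, 5, 7, 4, 6, 0, 8, 1]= (0 3 5 4 7)(1 2 9)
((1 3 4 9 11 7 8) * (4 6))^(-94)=(1 6 9 7)(3 4 11 8)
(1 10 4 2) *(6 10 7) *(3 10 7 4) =[0, 4, 1, 10, 2, 5, 7, 6, 8, 9, 3] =(1 4 2)(3 10)(6 7)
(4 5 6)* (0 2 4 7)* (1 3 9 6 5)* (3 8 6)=[2, 8, 4, 9, 1, 5, 7, 0, 6, 3]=(0 2 4 1 8 6 7)(3 9)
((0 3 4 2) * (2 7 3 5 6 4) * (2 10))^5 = ((0 5 6 4 7 3 10 2))^5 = (0 3 6 2 7 5 10 4)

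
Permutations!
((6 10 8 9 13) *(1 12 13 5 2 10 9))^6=(1 2 6)(5 13 8)(9 12 10)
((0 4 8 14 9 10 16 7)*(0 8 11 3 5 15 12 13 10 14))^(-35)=((0 4 11 3 5 15 12 13 10 16 7 8)(9 14))^(-35)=(0 4 11 3 5 15 12 13 10 16 7 8)(9 14)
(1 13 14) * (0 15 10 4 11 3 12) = (0 15 10 4 11 3 12)(1 13 14) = [15, 13, 2, 12, 11, 5, 6, 7, 8, 9, 4, 3, 0, 14, 1, 10]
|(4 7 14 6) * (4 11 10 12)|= 7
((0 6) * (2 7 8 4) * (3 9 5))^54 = ((0 6)(2 7 8 4)(3 9 5))^54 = (9)(2 8)(4 7)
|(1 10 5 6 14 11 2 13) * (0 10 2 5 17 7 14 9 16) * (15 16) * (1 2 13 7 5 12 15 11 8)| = 30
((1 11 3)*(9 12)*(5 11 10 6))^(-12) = (12)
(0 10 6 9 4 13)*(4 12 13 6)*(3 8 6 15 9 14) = [10, 1, 2, 8, 15, 5, 14, 7, 6, 12, 4, 11, 13, 0, 3, 9] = (0 10 4 15 9 12 13)(3 8 6 14)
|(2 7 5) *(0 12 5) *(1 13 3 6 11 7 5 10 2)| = 11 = |(0 12 10 2 5 1 13 3 6 11 7)|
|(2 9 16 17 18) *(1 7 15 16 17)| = 4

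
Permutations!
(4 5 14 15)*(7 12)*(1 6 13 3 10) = (1 6 13 3 10)(4 5 14 15)(7 12) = [0, 6, 2, 10, 5, 14, 13, 12, 8, 9, 1, 11, 7, 3, 15, 4]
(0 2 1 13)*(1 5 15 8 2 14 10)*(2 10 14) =(0 2 5 15 8 10 1 13) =[2, 13, 5, 3, 4, 15, 6, 7, 10, 9, 1, 11, 12, 0, 14, 8]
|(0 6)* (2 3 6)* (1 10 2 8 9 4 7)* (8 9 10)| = 10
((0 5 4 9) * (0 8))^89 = (0 8 9 4 5)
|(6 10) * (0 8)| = 2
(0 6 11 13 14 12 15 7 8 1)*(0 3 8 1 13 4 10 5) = (0 6 11 4 10 5)(1 3 8 13 14 12 15 7) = [6, 3, 2, 8, 10, 0, 11, 1, 13, 9, 5, 4, 15, 14, 12, 7]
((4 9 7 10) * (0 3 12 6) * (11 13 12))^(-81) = ((0 3 11 13 12 6)(4 9 7 10))^(-81) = (0 13)(3 12)(4 10 7 9)(6 11)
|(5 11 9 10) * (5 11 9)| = |(5 9 10 11)| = 4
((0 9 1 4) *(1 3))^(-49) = (0 9 3 1 4)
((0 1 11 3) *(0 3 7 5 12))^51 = (0 7)(1 5)(11 12)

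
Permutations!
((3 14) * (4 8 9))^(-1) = ((3 14)(4 8 9))^(-1) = (3 14)(4 9 8)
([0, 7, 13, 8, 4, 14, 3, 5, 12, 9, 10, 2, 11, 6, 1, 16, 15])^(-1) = [0, 14, 11, 6, 4, 7, 13, 1, 3, 9, 10, 12, 8, 2, 5, 16, 15]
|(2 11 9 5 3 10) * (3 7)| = 7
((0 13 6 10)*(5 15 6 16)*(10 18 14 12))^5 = (0 6)(5 12)(10 15)(13 18)(14 16)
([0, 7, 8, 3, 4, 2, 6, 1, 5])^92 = [0, 1, 5, 3, 4, 8, 6, 7, 2]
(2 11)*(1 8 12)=[0, 8, 11, 3, 4, 5, 6, 7, 12, 9, 10, 2, 1]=(1 8 12)(2 11)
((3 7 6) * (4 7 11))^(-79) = ((3 11 4 7 6))^(-79) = (3 11 4 7 6)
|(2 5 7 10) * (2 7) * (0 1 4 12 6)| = |(0 1 4 12 6)(2 5)(7 10)| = 10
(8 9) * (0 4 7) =(0 4 7)(8 9) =[4, 1, 2, 3, 7, 5, 6, 0, 9, 8]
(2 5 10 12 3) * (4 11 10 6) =(2 5 6 4 11 10 12 3) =[0, 1, 5, 2, 11, 6, 4, 7, 8, 9, 12, 10, 3]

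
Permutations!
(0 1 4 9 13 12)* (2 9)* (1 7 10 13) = (0 7 10 13 12)(1 4 2 9) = [7, 4, 9, 3, 2, 5, 6, 10, 8, 1, 13, 11, 0, 12]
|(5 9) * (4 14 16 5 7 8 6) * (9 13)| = |(4 14 16 5 13 9 7 8 6)| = 9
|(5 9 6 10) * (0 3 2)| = 12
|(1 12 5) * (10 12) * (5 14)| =5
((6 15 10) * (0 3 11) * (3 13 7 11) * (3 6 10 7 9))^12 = ((0 13 9 3 6 15 7 11))^12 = (0 6)(3 11)(7 9)(13 15)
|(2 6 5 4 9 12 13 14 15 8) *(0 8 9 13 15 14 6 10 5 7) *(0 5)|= |(0 8 2 10)(4 13 6 7 5)(9 12 15)|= 60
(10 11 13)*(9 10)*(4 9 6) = (4 9 10 11 13 6) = [0, 1, 2, 3, 9, 5, 4, 7, 8, 10, 11, 13, 12, 6]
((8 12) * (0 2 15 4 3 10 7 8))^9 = (15)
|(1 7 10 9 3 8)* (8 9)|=4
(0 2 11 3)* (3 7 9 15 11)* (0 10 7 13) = (0 2 3 10 7 9 15 11 13) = [2, 1, 3, 10, 4, 5, 6, 9, 8, 15, 7, 13, 12, 0, 14, 11]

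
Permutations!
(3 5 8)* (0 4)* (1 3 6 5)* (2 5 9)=(0 4)(1 3)(2 5 8 6 9)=[4, 3, 5, 1, 0, 8, 9, 7, 6, 2]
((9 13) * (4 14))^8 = (14)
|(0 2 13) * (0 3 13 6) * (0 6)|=2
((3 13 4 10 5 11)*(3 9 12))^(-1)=((3 13 4 10 5 11 9 12))^(-1)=(3 12 9 11 5 10 4 13)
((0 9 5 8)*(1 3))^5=(0 9 5 8)(1 3)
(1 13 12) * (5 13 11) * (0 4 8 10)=[4, 11, 2, 3, 8, 13, 6, 7, 10, 9, 0, 5, 1, 12]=(0 4 8 10)(1 11 5 13 12)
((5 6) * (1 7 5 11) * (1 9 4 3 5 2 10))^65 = (1 7 2 10)(3 4 9 11 6 5)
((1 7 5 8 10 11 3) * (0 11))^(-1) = ((0 11 3 1 7 5 8 10))^(-1) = (0 10 8 5 7 1 3 11)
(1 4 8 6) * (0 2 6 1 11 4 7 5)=(0 2 6 11 4 8 1 7 5)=[2, 7, 6, 3, 8, 0, 11, 5, 1, 9, 10, 4]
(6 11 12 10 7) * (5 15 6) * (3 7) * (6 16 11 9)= [0, 1, 2, 7, 4, 15, 9, 5, 8, 6, 3, 12, 10, 13, 14, 16, 11]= (3 7 5 15 16 11 12 10)(6 9)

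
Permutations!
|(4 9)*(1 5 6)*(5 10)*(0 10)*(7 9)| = |(0 10 5 6 1)(4 7 9)| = 15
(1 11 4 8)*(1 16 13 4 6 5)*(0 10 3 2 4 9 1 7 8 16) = (0 10 3 2 4 16 13 9 1 11 6 5 7 8) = [10, 11, 4, 2, 16, 7, 5, 8, 0, 1, 3, 6, 12, 9, 14, 15, 13]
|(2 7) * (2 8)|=3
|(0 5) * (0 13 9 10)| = 5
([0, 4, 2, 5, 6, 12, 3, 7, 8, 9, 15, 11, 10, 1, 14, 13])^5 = (1 12 4 10 6 15 3 13 5)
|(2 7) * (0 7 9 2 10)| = 6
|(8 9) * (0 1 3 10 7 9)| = |(0 1 3 10 7 9 8)| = 7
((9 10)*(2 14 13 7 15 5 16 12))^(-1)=(2 12 16 5 15 7 13 14)(9 10)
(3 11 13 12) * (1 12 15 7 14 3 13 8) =(1 12 13 15 7 14 3 11 8) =[0, 12, 2, 11, 4, 5, 6, 14, 1, 9, 10, 8, 13, 15, 3, 7]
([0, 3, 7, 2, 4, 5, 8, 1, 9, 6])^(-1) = [0, 7, 3, 1, 4, 5, 9, 2, 6, 8]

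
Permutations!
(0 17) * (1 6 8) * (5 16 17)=(0 5 16 17)(1 6 8)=[5, 6, 2, 3, 4, 16, 8, 7, 1, 9, 10, 11, 12, 13, 14, 15, 17, 0]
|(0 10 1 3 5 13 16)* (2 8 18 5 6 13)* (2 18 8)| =14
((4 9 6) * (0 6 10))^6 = (0 6 4 9 10) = ((0 6 4 9 10))^6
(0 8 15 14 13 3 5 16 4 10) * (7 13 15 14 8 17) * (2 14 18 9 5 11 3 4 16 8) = [17, 1, 14, 11, 10, 8, 6, 13, 18, 5, 0, 3, 12, 4, 15, 2, 16, 7, 9] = (0 17 7 13 4 10)(2 14 15)(3 11)(5 8 18 9)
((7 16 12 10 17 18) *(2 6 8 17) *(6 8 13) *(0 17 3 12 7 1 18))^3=((0 17)(1 18)(2 8 3 12 10)(6 13)(7 16))^3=(0 17)(1 18)(2 12 8 10 3)(6 13)(7 16)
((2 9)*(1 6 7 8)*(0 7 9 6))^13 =(0 7 8 1)(2 6 9)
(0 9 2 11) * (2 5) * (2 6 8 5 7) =(0 9 7 2 11)(5 6 8) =[9, 1, 11, 3, 4, 6, 8, 2, 5, 7, 10, 0]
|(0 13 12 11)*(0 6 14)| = 6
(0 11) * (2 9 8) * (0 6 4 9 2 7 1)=[11, 0, 2, 3, 9, 5, 4, 1, 7, 8, 10, 6]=(0 11 6 4 9 8 7 1)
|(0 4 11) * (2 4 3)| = |(0 3 2 4 11)| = 5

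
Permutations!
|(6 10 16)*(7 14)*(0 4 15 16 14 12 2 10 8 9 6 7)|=9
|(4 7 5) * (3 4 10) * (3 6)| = 6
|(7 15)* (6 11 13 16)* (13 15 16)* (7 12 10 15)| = 12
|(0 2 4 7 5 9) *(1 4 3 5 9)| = |(0 2 3 5 1 4 7 9)| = 8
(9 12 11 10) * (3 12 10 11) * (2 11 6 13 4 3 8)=(2 11 6 13 4 3 12 8)(9 10)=[0, 1, 11, 12, 3, 5, 13, 7, 2, 10, 9, 6, 8, 4]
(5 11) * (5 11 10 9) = (11)(5 10 9) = [0, 1, 2, 3, 4, 10, 6, 7, 8, 5, 9, 11]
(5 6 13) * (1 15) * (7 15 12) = (1 12 7 15)(5 6 13) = [0, 12, 2, 3, 4, 6, 13, 15, 8, 9, 10, 11, 7, 5, 14, 1]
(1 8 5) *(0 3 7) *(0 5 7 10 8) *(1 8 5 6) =(0 3 10 5 8 7 6 1) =[3, 0, 2, 10, 4, 8, 1, 6, 7, 9, 5]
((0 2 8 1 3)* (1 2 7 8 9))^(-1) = ((0 7 8 2 9 1 3))^(-1) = (0 3 1 9 2 8 7)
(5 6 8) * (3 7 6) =(3 7 6 8 5) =[0, 1, 2, 7, 4, 3, 8, 6, 5]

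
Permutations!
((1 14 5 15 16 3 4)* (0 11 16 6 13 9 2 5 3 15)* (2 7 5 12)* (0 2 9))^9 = ((0 11 16 15 6 13)(1 14 3 4)(2 12 9 7 5))^9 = (0 15)(1 14 3 4)(2 5 7 9 12)(6 11)(13 16)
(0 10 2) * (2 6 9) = [10, 1, 0, 3, 4, 5, 9, 7, 8, 2, 6] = (0 10 6 9 2)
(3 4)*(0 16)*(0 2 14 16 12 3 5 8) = (0 12 3 4 5 8)(2 14 16) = [12, 1, 14, 4, 5, 8, 6, 7, 0, 9, 10, 11, 3, 13, 16, 15, 2]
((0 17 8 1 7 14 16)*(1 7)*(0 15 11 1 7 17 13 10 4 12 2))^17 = ((0 13 10 4 12 2)(1 7 14 16 15 11)(8 17))^17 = (0 2 12 4 10 13)(1 11 15 16 14 7)(8 17)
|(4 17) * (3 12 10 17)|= 5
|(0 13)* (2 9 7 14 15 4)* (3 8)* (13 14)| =8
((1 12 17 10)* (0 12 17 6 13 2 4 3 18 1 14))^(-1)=(0 14 10 17 1 18 3 4 2 13 6 12)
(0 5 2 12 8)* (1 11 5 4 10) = (0 4 10 1 11 5 2 12 8) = [4, 11, 12, 3, 10, 2, 6, 7, 0, 9, 1, 5, 8]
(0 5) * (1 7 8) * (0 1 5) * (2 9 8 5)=[0, 7, 9, 3, 4, 1, 6, 5, 2, 8]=(1 7 5)(2 9 8)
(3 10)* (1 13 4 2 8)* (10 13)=[0, 10, 8, 13, 2, 5, 6, 7, 1, 9, 3, 11, 12, 4]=(1 10 3 13 4 2 8)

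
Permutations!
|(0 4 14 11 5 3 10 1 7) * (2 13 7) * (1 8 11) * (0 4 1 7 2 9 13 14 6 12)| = |(0 1 9 13 2 14 7 4 6 12)(3 10 8 11 5)| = 10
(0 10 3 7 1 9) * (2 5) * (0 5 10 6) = (0 6)(1 9 5 2 10 3 7) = [6, 9, 10, 7, 4, 2, 0, 1, 8, 5, 3]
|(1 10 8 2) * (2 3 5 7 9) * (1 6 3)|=|(1 10 8)(2 6 3 5 7 9)|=6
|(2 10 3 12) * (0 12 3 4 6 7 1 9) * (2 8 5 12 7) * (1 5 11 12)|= |(0 7 5 1 9)(2 10 4 6)(8 11 12)|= 60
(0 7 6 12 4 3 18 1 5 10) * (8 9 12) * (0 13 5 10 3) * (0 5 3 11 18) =[7, 10, 2, 0, 5, 11, 8, 6, 9, 12, 13, 18, 4, 3, 14, 15, 16, 17, 1] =(0 7 6 8 9 12 4 5 11 18 1 10 13 3)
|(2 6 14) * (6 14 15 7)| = 6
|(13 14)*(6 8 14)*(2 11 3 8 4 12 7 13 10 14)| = |(2 11 3 8)(4 12 7 13 6)(10 14)| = 20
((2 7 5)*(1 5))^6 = (1 2)(5 7)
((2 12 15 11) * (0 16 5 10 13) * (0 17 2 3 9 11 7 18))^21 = (0 18 7 15 12 2 17 13 10 5 16)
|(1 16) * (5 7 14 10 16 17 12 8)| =|(1 17 12 8 5 7 14 10 16)| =9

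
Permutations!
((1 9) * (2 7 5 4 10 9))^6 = ((1 2 7 5 4 10 9))^6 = (1 9 10 4 5 7 2)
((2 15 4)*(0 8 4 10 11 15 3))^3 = ((0 8 4 2 3)(10 11 15))^3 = (15)(0 2 8 3 4)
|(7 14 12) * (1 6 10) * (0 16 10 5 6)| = 12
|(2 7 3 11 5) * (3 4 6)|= |(2 7 4 6 3 11 5)|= 7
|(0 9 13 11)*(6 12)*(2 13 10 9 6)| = |(0 6 12 2 13 11)(9 10)| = 6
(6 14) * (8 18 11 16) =(6 14)(8 18 11 16) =[0, 1, 2, 3, 4, 5, 14, 7, 18, 9, 10, 16, 12, 13, 6, 15, 8, 17, 11]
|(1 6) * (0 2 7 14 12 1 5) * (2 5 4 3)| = |(0 5)(1 6 4 3 2 7 14 12)| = 8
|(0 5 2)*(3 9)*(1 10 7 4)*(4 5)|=14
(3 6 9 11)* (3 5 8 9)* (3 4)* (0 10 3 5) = (0 10 3 6 4 5 8 9 11) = [10, 1, 2, 6, 5, 8, 4, 7, 9, 11, 3, 0]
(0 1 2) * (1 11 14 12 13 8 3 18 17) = (0 11 14 12 13 8 3 18 17 1 2) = [11, 2, 0, 18, 4, 5, 6, 7, 3, 9, 10, 14, 13, 8, 12, 15, 16, 1, 17]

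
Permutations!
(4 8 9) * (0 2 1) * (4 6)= (0 2 1)(4 8 9 6)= [2, 0, 1, 3, 8, 5, 4, 7, 9, 6]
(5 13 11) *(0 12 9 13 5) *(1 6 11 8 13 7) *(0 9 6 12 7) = (0 7 1 12 6 11 9)(8 13) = [7, 12, 2, 3, 4, 5, 11, 1, 13, 0, 10, 9, 6, 8]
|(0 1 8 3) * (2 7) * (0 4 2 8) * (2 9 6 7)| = 6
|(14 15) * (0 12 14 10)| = 5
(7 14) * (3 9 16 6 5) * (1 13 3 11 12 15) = (1 13 3 9 16 6 5 11 12 15)(7 14) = [0, 13, 2, 9, 4, 11, 5, 14, 8, 16, 10, 12, 15, 3, 7, 1, 6]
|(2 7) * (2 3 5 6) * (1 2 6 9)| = 6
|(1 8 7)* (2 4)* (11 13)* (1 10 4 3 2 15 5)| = 14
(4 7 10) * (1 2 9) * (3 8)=(1 2 9)(3 8)(4 7 10)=[0, 2, 9, 8, 7, 5, 6, 10, 3, 1, 4]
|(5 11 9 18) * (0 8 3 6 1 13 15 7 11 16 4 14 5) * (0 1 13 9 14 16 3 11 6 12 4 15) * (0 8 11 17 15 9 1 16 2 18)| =66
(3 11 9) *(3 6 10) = (3 11 9 6 10) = [0, 1, 2, 11, 4, 5, 10, 7, 8, 6, 3, 9]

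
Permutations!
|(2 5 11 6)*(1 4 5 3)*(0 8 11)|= 9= |(0 8 11 6 2 3 1 4 5)|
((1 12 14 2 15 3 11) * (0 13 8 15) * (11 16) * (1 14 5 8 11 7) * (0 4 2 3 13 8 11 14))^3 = (0 13 16 12)(1 11 15 3)(2 4)(5 8 14 7)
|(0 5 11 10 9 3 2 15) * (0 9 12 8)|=12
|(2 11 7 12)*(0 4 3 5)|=4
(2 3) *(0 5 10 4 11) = (0 5 10 4 11)(2 3) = [5, 1, 3, 2, 11, 10, 6, 7, 8, 9, 4, 0]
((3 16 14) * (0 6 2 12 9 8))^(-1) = (0 8 9 12 2 6)(3 14 16)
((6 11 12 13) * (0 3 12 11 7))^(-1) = (0 7 6 13 12 3)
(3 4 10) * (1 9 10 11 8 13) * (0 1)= [1, 9, 2, 4, 11, 5, 6, 7, 13, 10, 3, 8, 12, 0]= (0 1 9 10 3 4 11 8 13)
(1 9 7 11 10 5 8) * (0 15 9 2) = (0 15 9 7 11 10 5 8 1 2) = [15, 2, 0, 3, 4, 8, 6, 11, 1, 7, 5, 10, 12, 13, 14, 9]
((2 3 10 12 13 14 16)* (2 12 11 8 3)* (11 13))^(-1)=(3 8 11 12 16 14 13 10)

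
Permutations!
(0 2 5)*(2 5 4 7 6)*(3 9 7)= (0 5)(2 4 3 9 7 6)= [5, 1, 4, 9, 3, 0, 2, 6, 8, 7]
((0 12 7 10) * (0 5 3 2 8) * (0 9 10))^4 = (0 12 7)(2 5 9)(3 10 8)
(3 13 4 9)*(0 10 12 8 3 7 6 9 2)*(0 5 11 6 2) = (0 10 12 8 3 13 4)(2 5 11 6 9 7) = [10, 1, 5, 13, 0, 11, 9, 2, 3, 7, 12, 6, 8, 4]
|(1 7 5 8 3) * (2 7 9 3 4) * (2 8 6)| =12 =|(1 9 3)(2 7 5 6)(4 8)|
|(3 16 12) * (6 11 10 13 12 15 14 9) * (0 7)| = 10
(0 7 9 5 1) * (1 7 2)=[2, 0, 1, 3, 4, 7, 6, 9, 8, 5]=(0 2 1)(5 7 9)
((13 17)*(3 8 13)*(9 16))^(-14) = (3 13)(8 17)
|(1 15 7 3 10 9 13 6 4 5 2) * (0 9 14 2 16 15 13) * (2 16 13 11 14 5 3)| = |(0 9)(1 11 14 16 15 7 2)(3 10 5 13 6 4)| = 42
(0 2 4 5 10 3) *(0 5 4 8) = [2, 1, 8, 5, 4, 10, 6, 7, 0, 9, 3] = (0 2 8)(3 5 10)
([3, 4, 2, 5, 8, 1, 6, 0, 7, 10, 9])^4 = [4, 0, 2, 8, 3, 7, 6, 1, 5, 9, 10]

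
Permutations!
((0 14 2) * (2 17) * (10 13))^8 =((0 14 17 2)(10 13))^8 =(17)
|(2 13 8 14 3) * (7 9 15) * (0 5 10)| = |(0 5 10)(2 13 8 14 3)(7 9 15)| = 15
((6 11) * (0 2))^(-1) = ((0 2)(6 11))^(-1) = (0 2)(6 11)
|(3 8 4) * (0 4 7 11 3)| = 4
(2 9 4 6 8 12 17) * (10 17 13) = [0, 1, 9, 3, 6, 5, 8, 7, 12, 4, 17, 11, 13, 10, 14, 15, 16, 2] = (2 9 4 6 8 12 13 10 17)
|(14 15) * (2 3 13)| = |(2 3 13)(14 15)| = 6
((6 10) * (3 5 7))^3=(6 10)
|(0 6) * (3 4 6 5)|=|(0 5 3 4 6)|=5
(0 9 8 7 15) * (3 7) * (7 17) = [9, 1, 2, 17, 4, 5, 6, 15, 3, 8, 10, 11, 12, 13, 14, 0, 16, 7] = (0 9 8 3 17 7 15)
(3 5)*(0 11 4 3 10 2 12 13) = (0 11 4 3 5 10 2 12 13) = [11, 1, 12, 5, 3, 10, 6, 7, 8, 9, 2, 4, 13, 0]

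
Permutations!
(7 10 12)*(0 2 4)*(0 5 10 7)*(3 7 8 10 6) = [2, 1, 4, 7, 5, 6, 3, 8, 10, 9, 12, 11, 0] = (0 2 4 5 6 3 7 8 10 12)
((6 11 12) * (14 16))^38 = ((6 11 12)(14 16))^38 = (16)(6 12 11)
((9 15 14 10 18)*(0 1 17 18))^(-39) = ((0 1 17 18 9 15 14 10))^(-39) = (0 1 17 18 9 15 14 10)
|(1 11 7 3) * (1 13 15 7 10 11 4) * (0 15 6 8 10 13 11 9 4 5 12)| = 14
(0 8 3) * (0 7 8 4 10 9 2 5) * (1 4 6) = (0 6 1 4 10 9 2 5)(3 7 8) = [6, 4, 5, 7, 10, 0, 1, 8, 3, 2, 9]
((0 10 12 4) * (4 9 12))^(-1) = ((0 10 4)(9 12))^(-1) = (0 4 10)(9 12)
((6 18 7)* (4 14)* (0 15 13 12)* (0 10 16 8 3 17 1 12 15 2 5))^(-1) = ((0 2 5)(1 12 10 16 8 3 17)(4 14)(6 18 7)(13 15))^(-1) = (0 5 2)(1 17 3 8 16 10 12)(4 14)(6 7 18)(13 15)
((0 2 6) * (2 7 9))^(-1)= ((0 7 9 2 6))^(-1)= (0 6 2 9 7)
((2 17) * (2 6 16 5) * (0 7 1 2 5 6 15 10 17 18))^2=(0 1 18 7 2)(10 15 17)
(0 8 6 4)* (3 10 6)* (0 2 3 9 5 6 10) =(10)(0 8 9 5 6 4 2 3) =[8, 1, 3, 0, 2, 6, 4, 7, 9, 5, 10]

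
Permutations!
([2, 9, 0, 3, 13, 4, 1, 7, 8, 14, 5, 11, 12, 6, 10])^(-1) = (0 2)(1 6 13 4 5 10 14 9)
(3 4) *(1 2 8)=(1 2 8)(3 4)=[0, 2, 8, 4, 3, 5, 6, 7, 1]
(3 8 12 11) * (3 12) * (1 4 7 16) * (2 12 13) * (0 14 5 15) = (0 14 5 15)(1 4 7 16)(2 12 11 13)(3 8) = [14, 4, 12, 8, 7, 15, 6, 16, 3, 9, 10, 13, 11, 2, 5, 0, 1]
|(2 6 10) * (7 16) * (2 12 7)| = 6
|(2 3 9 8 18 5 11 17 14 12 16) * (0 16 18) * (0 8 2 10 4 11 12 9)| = |(0 16 10 4 11 17 14 9 2 3)(5 12 18)| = 30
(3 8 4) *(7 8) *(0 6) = [6, 1, 2, 7, 3, 5, 0, 8, 4] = (0 6)(3 7 8 4)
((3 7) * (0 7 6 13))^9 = (0 13 6 3 7)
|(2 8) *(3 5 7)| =6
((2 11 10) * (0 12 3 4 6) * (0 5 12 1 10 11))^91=((0 1 10 2)(3 4 6 5 12))^91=(0 2 10 1)(3 4 6 5 12)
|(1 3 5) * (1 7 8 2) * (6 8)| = 7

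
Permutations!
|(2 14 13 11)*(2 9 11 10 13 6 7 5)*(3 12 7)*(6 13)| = 18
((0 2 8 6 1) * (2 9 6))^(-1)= (0 1 6 9)(2 8)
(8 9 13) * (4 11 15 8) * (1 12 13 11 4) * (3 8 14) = (1 12 13)(3 8 9 11 15 14) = [0, 12, 2, 8, 4, 5, 6, 7, 9, 11, 10, 15, 13, 1, 3, 14]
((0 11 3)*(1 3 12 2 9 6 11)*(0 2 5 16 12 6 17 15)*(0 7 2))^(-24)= (2 9 17 15 7)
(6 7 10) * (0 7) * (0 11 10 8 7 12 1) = (0 12 1)(6 11 10)(7 8) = [12, 0, 2, 3, 4, 5, 11, 8, 7, 9, 6, 10, 1]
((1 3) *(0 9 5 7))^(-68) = (9) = ((0 9 5 7)(1 3))^(-68)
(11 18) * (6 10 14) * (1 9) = [0, 9, 2, 3, 4, 5, 10, 7, 8, 1, 14, 18, 12, 13, 6, 15, 16, 17, 11] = (1 9)(6 10 14)(11 18)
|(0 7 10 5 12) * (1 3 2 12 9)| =9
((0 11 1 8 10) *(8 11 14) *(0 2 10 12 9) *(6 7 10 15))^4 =(0 9 12 8 14)(2 10 7 6 15)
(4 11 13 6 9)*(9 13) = (4 11 9)(6 13) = [0, 1, 2, 3, 11, 5, 13, 7, 8, 4, 10, 9, 12, 6]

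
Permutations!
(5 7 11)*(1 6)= [0, 6, 2, 3, 4, 7, 1, 11, 8, 9, 10, 5]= (1 6)(5 7 11)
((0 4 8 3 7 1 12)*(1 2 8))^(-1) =((0 4 1 12)(2 8 3 7))^(-1) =(0 12 1 4)(2 7 3 8)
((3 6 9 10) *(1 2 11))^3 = (11)(3 10 9 6)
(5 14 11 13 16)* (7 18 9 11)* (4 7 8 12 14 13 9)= (4 7 18)(5 13 16)(8 12 14)(9 11)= [0, 1, 2, 3, 7, 13, 6, 18, 12, 11, 10, 9, 14, 16, 8, 15, 5, 17, 4]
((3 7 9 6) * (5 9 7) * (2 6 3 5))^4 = ((2 6 5 9 3))^4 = (2 3 9 5 6)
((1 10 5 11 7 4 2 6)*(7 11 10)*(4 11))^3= ((1 7 11 4 2 6)(5 10))^3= (1 4)(2 7)(5 10)(6 11)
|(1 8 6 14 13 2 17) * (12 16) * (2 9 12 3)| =|(1 8 6 14 13 9 12 16 3 2 17)| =11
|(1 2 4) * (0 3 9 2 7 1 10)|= |(0 3 9 2 4 10)(1 7)|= 6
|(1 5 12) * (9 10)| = |(1 5 12)(9 10)| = 6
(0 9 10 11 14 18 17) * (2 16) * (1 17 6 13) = (0 9 10 11 14 18 6 13 1 17)(2 16) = [9, 17, 16, 3, 4, 5, 13, 7, 8, 10, 11, 14, 12, 1, 18, 15, 2, 0, 6]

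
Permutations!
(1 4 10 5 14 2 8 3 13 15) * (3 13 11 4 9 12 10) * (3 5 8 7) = (1 9 12 10 8 13 15)(2 7 3 11 4 5 14) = [0, 9, 7, 11, 5, 14, 6, 3, 13, 12, 8, 4, 10, 15, 2, 1]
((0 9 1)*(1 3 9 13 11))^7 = ((0 13 11 1)(3 9))^7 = (0 1 11 13)(3 9)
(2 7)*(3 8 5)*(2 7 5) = (2 5 3 8) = [0, 1, 5, 8, 4, 3, 6, 7, 2]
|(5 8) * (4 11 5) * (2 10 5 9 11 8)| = |(2 10 5)(4 8)(9 11)| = 6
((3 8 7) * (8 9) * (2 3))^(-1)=(2 7 8 9 3)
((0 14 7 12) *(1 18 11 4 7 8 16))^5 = (0 18)(1 12)(4 8)(7 16)(11 14)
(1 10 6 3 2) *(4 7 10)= [0, 4, 1, 2, 7, 5, 3, 10, 8, 9, 6]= (1 4 7 10 6 3 2)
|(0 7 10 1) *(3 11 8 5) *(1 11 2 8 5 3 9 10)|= |(0 7 1)(2 8 3)(5 9 10 11)|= 12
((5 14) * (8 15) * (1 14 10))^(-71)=((1 14 5 10)(8 15))^(-71)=(1 14 5 10)(8 15)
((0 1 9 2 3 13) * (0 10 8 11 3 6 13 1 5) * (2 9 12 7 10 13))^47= ((13)(0 5)(1 12 7 10 8 11 3)(2 6))^47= (13)(0 5)(1 11 10 12 3 8 7)(2 6)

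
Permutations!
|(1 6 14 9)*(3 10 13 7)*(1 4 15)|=|(1 6 14 9 4 15)(3 10 13 7)|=12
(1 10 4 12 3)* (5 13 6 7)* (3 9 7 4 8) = (1 10 8 3)(4 12 9 7 5 13 6) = [0, 10, 2, 1, 12, 13, 4, 5, 3, 7, 8, 11, 9, 6]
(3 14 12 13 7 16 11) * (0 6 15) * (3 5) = (0 6 15)(3 14 12 13 7 16 11 5) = [6, 1, 2, 14, 4, 3, 15, 16, 8, 9, 10, 5, 13, 7, 12, 0, 11]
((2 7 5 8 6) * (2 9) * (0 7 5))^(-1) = ((0 7)(2 5 8 6 9))^(-1) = (0 7)(2 9 6 8 5)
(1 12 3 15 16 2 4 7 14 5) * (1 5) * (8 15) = (1 12 3 8 15 16 2 4 7 14) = [0, 12, 4, 8, 7, 5, 6, 14, 15, 9, 10, 11, 3, 13, 1, 16, 2]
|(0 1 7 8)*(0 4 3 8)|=|(0 1 7)(3 8 4)|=3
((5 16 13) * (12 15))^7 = (5 16 13)(12 15)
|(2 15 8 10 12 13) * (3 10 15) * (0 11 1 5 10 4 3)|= |(0 11 1 5 10 12 13 2)(3 4)(8 15)|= 8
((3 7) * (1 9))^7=((1 9)(3 7))^7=(1 9)(3 7)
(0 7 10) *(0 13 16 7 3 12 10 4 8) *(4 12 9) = (0 3 9 4 8)(7 12 10 13 16) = [3, 1, 2, 9, 8, 5, 6, 12, 0, 4, 13, 11, 10, 16, 14, 15, 7]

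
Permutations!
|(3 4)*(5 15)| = |(3 4)(5 15)| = 2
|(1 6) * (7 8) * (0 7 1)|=5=|(0 7 8 1 6)|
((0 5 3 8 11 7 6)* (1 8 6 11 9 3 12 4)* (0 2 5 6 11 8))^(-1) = (0 1 4 12 5 2 6)(3 9 8 7 11)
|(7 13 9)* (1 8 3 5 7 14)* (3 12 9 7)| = |(1 8 12 9 14)(3 5)(7 13)| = 10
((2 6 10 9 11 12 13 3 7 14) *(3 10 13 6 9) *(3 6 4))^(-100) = (2 4)(3 9)(6 10 13)(7 11)(12 14)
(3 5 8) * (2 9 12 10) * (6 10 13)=(2 9 12 13 6 10)(3 5 8)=[0, 1, 9, 5, 4, 8, 10, 7, 3, 12, 2, 11, 13, 6]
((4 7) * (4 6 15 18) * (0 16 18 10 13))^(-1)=((0 16 18 4 7 6 15 10 13))^(-1)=(0 13 10 15 6 7 4 18 16)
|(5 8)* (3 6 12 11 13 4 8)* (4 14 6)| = |(3 4 8 5)(6 12 11 13 14)| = 20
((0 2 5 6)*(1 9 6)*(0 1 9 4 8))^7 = (0 8 4 1 6 9 5 2) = ((0 2 5 9 6 1 4 8))^7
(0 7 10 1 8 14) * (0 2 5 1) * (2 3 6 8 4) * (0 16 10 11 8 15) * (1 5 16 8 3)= (0 7 11 3 6 15)(1 4 2 16 10 8 14)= [7, 4, 16, 6, 2, 5, 15, 11, 14, 9, 8, 3, 12, 13, 1, 0, 10]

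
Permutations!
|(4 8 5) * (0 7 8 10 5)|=3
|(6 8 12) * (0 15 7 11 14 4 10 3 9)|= 9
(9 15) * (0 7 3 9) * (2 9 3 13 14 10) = (0 7 13 14 10 2 9 15) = [7, 1, 9, 3, 4, 5, 6, 13, 8, 15, 2, 11, 12, 14, 10, 0]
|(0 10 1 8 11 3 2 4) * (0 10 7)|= |(0 7)(1 8 11 3 2 4 10)|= 14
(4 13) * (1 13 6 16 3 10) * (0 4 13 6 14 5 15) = [4, 6, 2, 10, 14, 15, 16, 7, 8, 9, 1, 11, 12, 13, 5, 0, 3] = (0 4 14 5 15)(1 6 16 3 10)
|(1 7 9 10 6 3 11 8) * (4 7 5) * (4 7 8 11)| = |(11)(1 5 7 9 10 6 3 4 8)| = 9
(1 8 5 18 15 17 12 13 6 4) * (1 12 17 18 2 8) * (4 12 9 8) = [0, 1, 4, 3, 9, 2, 12, 7, 5, 8, 10, 11, 13, 6, 14, 18, 16, 17, 15] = (2 4 9 8 5)(6 12 13)(15 18)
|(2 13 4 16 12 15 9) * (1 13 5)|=9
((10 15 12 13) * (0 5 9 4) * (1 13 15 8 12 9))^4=((0 5 1 13 10 8 12 15 9 4))^4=(0 10 9 1 12)(4 13 15 5 8)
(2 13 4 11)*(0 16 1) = [16, 0, 13, 3, 11, 5, 6, 7, 8, 9, 10, 2, 12, 4, 14, 15, 1] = (0 16 1)(2 13 4 11)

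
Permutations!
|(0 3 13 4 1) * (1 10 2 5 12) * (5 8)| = 10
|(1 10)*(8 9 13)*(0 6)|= 6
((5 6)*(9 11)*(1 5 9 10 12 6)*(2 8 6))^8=((1 5)(2 8 6 9 11 10 12))^8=(2 8 6 9 11 10 12)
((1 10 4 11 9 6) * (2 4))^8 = ((1 10 2 4 11 9 6))^8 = (1 10 2 4 11 9 6)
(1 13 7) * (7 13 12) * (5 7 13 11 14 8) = (1 12 13 11 14 8 5 7) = [0, 12, 2, 3, 4, 7, 6, 1, 5, 9, 10, 14, 13, 11, 8]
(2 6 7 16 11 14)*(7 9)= (2 6 9 7 16 11 14)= [0, 1, 6, 3, 4, 5, 9, 16, 8, 7, 10, 14, 12, 13, 2, 15, 11]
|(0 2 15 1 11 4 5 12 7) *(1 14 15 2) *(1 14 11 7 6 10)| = |(0 14 15 11 4 5 12 6 10 1 7)| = 11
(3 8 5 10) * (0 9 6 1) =(0 9 6 1)(3 8 5 10) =[9, 0, 2, 8, 4, 10, 1, 7, 5, 6, 3]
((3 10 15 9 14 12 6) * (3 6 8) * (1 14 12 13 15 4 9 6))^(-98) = ((1 14 13 15 6)(3 10 4 9 12 8))^(-98) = (1 13 6 14 15)(3 12 4)(8 9 10)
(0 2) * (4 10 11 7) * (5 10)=[2, 1, 0, 3, 5, 10, 6, 4, 8, 9, 11, 7]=(0 2)(4 5 10 11 7)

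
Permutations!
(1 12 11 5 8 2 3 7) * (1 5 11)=(1 12)(2 3 7 5 8)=[0, 12, 3, 7, 4, 8, 6, 5, 2, 9, 10, 11, 1]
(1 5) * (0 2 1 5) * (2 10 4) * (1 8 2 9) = (0 10 4 9 1)(2 8) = [10, 0, 8, 3, 9, 5, 6, 7, 2, 1, 4]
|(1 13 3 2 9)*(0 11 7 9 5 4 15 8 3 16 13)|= 30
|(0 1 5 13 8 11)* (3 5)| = 7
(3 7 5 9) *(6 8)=(3 7 5 9)(6 8)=[0, 1, 2, 7, 4, 9, 8, 5, 6, 3]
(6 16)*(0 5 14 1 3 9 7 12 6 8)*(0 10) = (0 5 14 1 3 9 7 12 6 16 8 10) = [5, 3, 2, 9, 4, 14, 16, 12, 10, 7, 0, 11, 6, 13, 1, 15, 8]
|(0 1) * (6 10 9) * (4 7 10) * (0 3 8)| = 20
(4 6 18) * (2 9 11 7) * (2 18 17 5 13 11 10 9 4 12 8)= (2 4 6 17 5 13 11 7 18 12 8)(9 10)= [0, 1, 4, 3, 6, 13, 17, 18, 2, 10, 9, 7, 8, 11, 14, 15, 16, 5, 12]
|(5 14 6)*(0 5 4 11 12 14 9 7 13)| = 5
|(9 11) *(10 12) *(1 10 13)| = 4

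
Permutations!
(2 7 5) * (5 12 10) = [0, 1, 7, 3, 4, 2, 6, 12, 8, 9, 5, 11, 10] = (2 7 12 10 5)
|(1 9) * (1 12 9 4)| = 2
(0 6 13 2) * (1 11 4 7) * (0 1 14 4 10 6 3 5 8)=(0 3 5 8)(1 11 10 6 13 2)(4 7 14)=[3, 11, 1, 5, 7, 8, 13, 14, 0, 9, 6, 10, 12, 2, 4]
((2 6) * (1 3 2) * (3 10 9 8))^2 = ((1 10 9 8 3 2 6))^2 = (1 9 3 6 10 8 2)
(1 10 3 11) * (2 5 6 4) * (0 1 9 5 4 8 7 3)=(0 1 10)(2 4)(3 11 9 5 6 8 7)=[1, 10, 4, 11, 2, 6, 8, 3, 7, 5, 0, 9]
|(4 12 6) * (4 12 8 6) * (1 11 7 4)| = 7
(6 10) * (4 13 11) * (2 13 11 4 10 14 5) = (2 13 4 11 10 6 14 5) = [0, 1, 13, 3, 11, 2, 14, 7, 8, 9, 6, 10, 12, 4, 5]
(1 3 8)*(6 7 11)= [0, 3, 2, 8, 4, 5, 7, 11, 1, 9, 10, 6]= (1 3 8)(6 7 11)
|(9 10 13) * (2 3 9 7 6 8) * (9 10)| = 7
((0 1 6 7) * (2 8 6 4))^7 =(8)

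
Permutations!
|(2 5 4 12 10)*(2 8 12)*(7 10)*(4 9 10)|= 8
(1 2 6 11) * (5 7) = (1 2 6 11)(5 7) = [0, 2, 6, 3, 4, 7, 11, 5, 8, 9, 10, 1]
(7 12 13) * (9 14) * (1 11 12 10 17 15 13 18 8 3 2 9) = (1 11 12 18 8 3 2 9 14)(7 10 17 15 13) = [0, 11, 9, 2, 4, 5, 6, 10, 3, 14, 17, 12, 18, 7, 1, 13, 16, 15, 8]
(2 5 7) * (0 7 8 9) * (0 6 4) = (0 7 2 5 8 9 6 4) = [7, 1, 5, 3, 0, 8, 4, 2, 9, 6]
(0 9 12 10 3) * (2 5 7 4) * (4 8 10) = [9, 1, 5, 0, 2, 7, 6, 8, 10, 12, 3, 11, 4] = (0 9 12 4 2 5 7 8 10 3)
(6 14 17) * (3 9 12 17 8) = (3 9 12 17 6 14 8) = [0, 1, 2, 9, 4, 5, 14, 7, 3, 12, 10, 11, 17, 13, 8, 15, 16, 6]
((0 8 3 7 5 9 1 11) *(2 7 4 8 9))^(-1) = (0 11 1 9)(2 5 7)(3 8 4)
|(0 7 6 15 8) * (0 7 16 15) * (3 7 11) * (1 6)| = 9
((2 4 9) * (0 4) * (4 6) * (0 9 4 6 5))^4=(9)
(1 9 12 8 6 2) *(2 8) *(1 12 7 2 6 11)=(1 9 7 2 12 6 8 11)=[0, 9, 12, 3, 4, 5, 8, 2, 11, 7, 10, 1, 6]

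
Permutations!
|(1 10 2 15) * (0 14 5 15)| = 7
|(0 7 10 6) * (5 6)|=5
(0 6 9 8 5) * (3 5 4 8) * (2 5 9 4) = (0 6 4 8 2 5)(3 9) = [6, 1, 5, 9, 8, 0, 4, 7, 2, 3]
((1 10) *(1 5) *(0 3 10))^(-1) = ((0 3 10 5 1))^(-1) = (0 1 5 10 3)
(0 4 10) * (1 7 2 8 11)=(0 4 10)(1 7 2 8 11)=[4, 7, 8, 3, 10, 5, 6, 2, 11, 9, 0, 1]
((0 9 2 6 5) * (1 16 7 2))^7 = ((0 9 1 16 7 2 6 5))^7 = (0 5 6 2 7 16 1 9)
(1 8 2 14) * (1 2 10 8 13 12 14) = (1 13 12 14 2)(8 10) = [0, 13, 1, 3, 4, 5, 6, 7, 10, 9, 8, 11, 14, 12, 2]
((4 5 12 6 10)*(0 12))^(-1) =((0 12 6 10 4 5))^(-1) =(0 5 4 10 6 12)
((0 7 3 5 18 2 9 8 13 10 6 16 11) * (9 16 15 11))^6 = ((0 7 3 5 18 2 16 9 8 13 10 6 15 11))^6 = (0 16 15 18 10 3 8)(2 6 5 13 7 9 11)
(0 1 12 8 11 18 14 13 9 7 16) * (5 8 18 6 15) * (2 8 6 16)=(0 1 12 18 14 13 9 7 2 8 11 16)(5 6 15)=[1, 12, 8, 3, 4, 6, 15, 2, 11, 7, 10, 16, 18, 9, 13, 5, 0, 17, 14]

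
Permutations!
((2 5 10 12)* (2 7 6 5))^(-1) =((5 10 12 7 6))^(-1) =(5 6 7 12 10)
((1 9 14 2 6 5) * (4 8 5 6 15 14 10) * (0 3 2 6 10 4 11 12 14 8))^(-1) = ((0 3 2 15 8 5 1 9 4)(6 10 11 12 14))^(-1) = (0 4 9 1 5 8 15 2 3)(6 14 12 11 10)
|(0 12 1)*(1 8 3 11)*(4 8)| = |(0 12 4 8 3 11 1)| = 7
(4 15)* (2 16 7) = (2 16 7)(4 15) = [0, 1, 16, 3, 15, 5, 6, 2, 8, 9, 10, 11, 12, 13, 14, 4, 7]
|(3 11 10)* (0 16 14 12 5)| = 15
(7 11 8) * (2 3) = (2 3)(7 11 8) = [0, 1, 3, 2, 4, 5, 6, 11, 7, 9, 10, 8]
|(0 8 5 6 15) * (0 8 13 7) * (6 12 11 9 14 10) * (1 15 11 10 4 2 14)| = 9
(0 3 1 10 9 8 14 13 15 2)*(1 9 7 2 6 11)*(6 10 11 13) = (0 3 9 8 14 6 13 15 10 7 2)(1 11) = [3, 11, 0, 9, 4, 5, 13, 2, 14, 8, 7, 1, 12, 15, 6, 10]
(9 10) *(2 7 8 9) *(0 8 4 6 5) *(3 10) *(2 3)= (0 8 9 2 7 4 6 5)(3 10)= [8, 1, 7, 10, 6, 0, 5, 4, 9, 2, 3]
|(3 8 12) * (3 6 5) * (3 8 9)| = 4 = |(3 9)(5 8 12 6)|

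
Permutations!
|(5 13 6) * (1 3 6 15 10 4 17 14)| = 10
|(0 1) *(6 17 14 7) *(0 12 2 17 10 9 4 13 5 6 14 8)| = |(0 1 12 2 17 8)(4 13 5 6 10 9)(7 14)| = 6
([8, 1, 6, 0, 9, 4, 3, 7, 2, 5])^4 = [3, 1, 8, 6, 9, 4, 2, 7, 0, 5]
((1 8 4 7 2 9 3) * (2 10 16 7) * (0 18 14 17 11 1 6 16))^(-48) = (0 16 9 8 17)(1 14 10 6 2)(3 4 11 18 7)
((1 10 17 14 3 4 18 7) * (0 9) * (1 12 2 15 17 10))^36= (18)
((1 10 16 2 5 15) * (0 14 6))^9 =((0 14 6)(1 10 16 2 5 15))^9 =(1 2)(5 10)(15 16)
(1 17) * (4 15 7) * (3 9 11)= (1 17)(3 9 11)(4 15 7)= [0, 17, 2, 9, 15, 5, 6, 4, 8, 11, 10, 3, 12, 13, 14, 7, 16, 1]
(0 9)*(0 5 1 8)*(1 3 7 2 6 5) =(0 9 1 8)(2 6 5 3 7) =[9, 8, 6, 7, 4, 3, 5, 2, 0, 1]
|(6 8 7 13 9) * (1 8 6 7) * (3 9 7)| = |(1 8)(3 9)(7 13)| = 2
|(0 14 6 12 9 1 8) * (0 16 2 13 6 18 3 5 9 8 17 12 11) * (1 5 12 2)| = 26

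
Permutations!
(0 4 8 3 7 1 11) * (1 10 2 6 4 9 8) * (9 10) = (0 10 2 6 4 1 11)(3 7 9 8) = [10, 11, 6, 7, 1, 5, 4, 9, 3, 8, 2, 0]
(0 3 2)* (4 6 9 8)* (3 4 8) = (0 4 6 9 3 2) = [4, 1, 0, 2, 6, 5, 9, 7, 8, 3]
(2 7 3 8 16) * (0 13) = (0 13)(2 7 3 8 16) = [13, 1, 7, 8, 4, 5, 6, 3, 16, 9, 10, 11, 12, 0, 14, 15, 2]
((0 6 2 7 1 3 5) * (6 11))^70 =((0 11 6 2 7 1 3 5))^70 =(0 3 7 6)(1 2 11 5)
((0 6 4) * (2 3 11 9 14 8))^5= (0 4 6)(2 8 14 9 11 3)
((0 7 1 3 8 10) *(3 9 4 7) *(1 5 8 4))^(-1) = (0 10 8 5 7 4 3)(1 9)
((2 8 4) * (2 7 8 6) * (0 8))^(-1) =(0 7 4 8)(2 6)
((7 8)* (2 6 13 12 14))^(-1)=(2 14 12 13 6)(7 8)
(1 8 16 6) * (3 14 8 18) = (1 18 3 14 8 16 6) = [0, 18, 2, 14, 4, 5, 1, 7, 16, 9, 10, 11, 12, 13, 8, 15, 6, 17, 3]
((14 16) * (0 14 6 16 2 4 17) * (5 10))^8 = (0 4 14 17 2)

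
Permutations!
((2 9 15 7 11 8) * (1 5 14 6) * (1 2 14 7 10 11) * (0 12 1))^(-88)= (15)(0 1 7 12 5)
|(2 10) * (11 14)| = 2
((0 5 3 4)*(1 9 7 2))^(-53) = (0 4 3 5)(1 2 7 9)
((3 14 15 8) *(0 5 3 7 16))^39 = (0 16 7 8 15 14 3 5)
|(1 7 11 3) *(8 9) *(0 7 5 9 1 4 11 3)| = |(0 7 3 4 11)(1 5 9 8)| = 20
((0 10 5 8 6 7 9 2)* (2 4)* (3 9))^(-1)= (0 2 4 9 3 7 6 8 5 10)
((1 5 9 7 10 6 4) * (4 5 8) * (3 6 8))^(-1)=((1 3 6 5 9 7 10 8 4))^(-1)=(1 4 8 10 7 9 5 6 3)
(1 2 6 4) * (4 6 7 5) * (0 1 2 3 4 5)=(0 1 3 4 2 7)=[1, 3, 7, 4, 2, 5, 6, 0]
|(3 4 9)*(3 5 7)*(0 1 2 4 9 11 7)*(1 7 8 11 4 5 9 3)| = |(0 7 1 2 5)(8 11)| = 10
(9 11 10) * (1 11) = [0, 11, 2, 3, 4, 5, 6, 7, 8, 1, 9, 10] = (1 11 10 9)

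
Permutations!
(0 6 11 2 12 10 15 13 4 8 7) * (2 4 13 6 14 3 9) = (0 14 3 9 2 12 10 15 6 11 4 8 7) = [14, 1, 12, 9, 8, 5, 11, 0, 7, 2, 15, 4, 10, 13, 3, 6]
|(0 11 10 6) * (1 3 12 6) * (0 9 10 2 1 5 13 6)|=|(0 11 2 1 3 12)(5 13 6 9 10)|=30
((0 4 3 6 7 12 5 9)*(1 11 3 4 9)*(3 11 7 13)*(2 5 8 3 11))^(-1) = ((0 9)(1 7 12 8 3 6 13 11 2 5))^(-1) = (0 9)(1 5 2 11 13 6 3 8 12 7)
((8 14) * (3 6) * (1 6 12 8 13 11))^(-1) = (1 11 13 14 8 12 3 6)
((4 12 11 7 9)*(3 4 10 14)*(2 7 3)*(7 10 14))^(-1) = ((2 10 7 9 14)(3 4 12 11))^(-1) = (2 14 9 7 10)(3 11 12 4)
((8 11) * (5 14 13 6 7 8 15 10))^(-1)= (5 10 15 11 8 7 6 13 14)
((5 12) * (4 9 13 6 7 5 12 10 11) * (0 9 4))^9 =(0 9 13 6 7 5 10 11)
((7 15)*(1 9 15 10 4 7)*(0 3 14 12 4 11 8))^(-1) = ((0 3 14 12 4 7 10 11 8)(1 9 15))^(-1) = (0 8 11 10 7 4 12 14 3)(1 15 9)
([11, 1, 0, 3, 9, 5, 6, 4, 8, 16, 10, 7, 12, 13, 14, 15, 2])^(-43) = (0 2 16 9 4 7 11)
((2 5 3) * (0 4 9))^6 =((0 4 9)(2 5 3))^6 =(9)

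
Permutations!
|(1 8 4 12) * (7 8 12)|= 6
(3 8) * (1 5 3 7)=(1 5 3 8 7)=[0, 5, 2, 8, 4, 3, 6, 1, 7]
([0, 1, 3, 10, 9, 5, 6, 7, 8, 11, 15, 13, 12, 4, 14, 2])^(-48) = (15)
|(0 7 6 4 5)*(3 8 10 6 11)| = 9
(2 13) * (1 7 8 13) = (1 7 8 13 2) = [0, 7, 1, 3, 4, 5, 6, 8, 13, 9, 10, 11, 12, 2]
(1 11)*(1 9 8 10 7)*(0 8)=(0 8 10 7 1 11 9)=[8, 11, 2, 3, 4, 5, 6, 1, 10, 0, 7, 9]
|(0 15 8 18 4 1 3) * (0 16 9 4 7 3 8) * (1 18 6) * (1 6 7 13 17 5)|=22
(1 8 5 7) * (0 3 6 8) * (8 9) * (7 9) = (0 3 6 7 1)(5 9 8) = [3, 0, 2, 6, 4, 9, 7, 1, 5, 8]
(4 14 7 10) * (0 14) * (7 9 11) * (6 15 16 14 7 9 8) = (0 7 10 4)(6 15 16 14 8)(9 11) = [7, 1, 2, 3, 0, 5, 15, 10, 6, 11, 4, 9, 12, 13, 8, 16, 14]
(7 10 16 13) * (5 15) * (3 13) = (3 13 7 10 16)(5 15) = [0, 1, 2, 13, 4, 15, 6, 10, 8, 9, 16, 11, 12, 7, 14, 5, 3]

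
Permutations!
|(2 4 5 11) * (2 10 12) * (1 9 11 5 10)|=|(1 9 11)(2 4 10 12)|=12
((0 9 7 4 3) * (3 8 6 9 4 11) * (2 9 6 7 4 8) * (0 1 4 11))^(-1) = (0 7 8)(1 3 11 9 2 4)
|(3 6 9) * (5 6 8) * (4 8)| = |(3 4 8 5 6 9)| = 6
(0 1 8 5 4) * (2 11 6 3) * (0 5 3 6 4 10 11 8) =(0 1)(2 8 3)(4 5 10 11) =[1, 0, 8, 2, 5, 10, 6, 7, 3, 9, 11, 4]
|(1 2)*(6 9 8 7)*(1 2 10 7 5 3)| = |(1 10 7 6 9 8 5 3)| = 8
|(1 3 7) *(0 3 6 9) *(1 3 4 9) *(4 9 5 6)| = |(0 9)(1 4 5 6)(3 7)| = 4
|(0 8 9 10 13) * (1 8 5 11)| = |(0 5 11 1 8 9 10 13)| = 8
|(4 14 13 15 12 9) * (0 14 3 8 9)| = |(0 14 13 15 12)(3 8 9 4)| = 20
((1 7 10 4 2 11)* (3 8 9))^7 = ((1 7 10 4 2 11)(3 8 9))^7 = (1 7 10 4 2 11)(3 8 9)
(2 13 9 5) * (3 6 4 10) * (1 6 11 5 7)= (1 6 4 10 3 11 5 2 13 9 7)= [0, 6, 13, 11, 10, 2, 4, 1, 8, 7, 3, 5, 12, 9]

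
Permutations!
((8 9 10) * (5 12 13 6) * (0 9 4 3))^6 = ((0 9 10 8 4 3)(5 12 13 6))^6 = (5 13)(6 12)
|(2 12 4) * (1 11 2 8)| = |(1 11 2 12 4 8)| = 6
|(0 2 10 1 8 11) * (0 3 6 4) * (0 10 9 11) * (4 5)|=11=|(0 2 9 11 3 6 5 4 10 1 8)|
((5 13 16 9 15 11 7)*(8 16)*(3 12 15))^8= ((3 12 15 11 7 5 13 8 16 9))^8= (3 16 13 7 15)(5 11 12 9 8)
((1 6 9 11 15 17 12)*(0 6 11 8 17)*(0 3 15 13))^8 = (0 13 11 1 12 17 8 9 6)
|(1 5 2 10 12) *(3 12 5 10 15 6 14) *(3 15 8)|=|(1 10 5 2 8 3 12)(6 14 15)|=21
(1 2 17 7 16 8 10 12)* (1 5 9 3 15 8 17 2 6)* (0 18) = (0 18)(1 6)(3 15 8 10 12 5 9)(7 16 17) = [18, 6, 2, 15, 4, 9, 1, 16, 10, 3, 12, 11, 5, 13, 14, 8, 17, 7, 0]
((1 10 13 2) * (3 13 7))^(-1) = (1 2 13 3 7 10)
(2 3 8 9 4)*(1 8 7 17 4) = (1 8 9)(2 3 7 17 4) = [0, 8, 3, 7, 2, 5, 6, 17, 9, 1, 10, 11, 12, 13, 14, 15, 16, 4]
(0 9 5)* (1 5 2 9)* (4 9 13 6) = (0 1 5)(2 13 6 4 9) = [1, 5, 13, 3, 9, 0, 4, 7, 8, 2, 10, 11, 12, 6]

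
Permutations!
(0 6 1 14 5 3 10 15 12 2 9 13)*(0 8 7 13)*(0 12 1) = (0 6)(1 14 5 3 10 15)(2 9 12)(7 13 8) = [6, 14, 9, 10, 4, 3, 0, 13, 7, 12, 15, 11, 2, 8, 5, 1]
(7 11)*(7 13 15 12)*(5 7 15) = (5 7 11 13)(12 15) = [0, 1, 2, 3, 4, 7, 6, 11, 8, 9, 10, 13, 15, 5, 14, 12]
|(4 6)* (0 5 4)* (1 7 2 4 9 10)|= 9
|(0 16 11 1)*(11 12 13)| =|(0 16 12 13 11 1)| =6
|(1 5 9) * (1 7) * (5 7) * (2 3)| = 2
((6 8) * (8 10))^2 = ((6 10 8))^2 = (6 8 10)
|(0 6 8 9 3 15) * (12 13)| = |(0 6 8 9 3 15)(12 13)| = 6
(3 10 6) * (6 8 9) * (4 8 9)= (3 10 9 6)(4 8)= [0, 1, 2, 10, 8, 5, 3, 7, 4, 6, 9]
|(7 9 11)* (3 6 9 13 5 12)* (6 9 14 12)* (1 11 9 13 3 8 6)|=12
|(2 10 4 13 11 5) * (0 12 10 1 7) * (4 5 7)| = 10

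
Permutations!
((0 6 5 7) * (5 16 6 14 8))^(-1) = (0 7 5 8 14)(6 16)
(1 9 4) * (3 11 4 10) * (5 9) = (1 5 9 10 3 11 4) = [0, 5, 2, 11, 1, 9, 6, 7, 8, 10, 3, 4]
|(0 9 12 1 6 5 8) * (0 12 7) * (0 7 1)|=|(0 9 1 6 5 8 12)|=7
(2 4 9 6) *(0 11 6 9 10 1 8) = [11, 8, 4, 3, 10, 5, 2, 7, 0, 9, 1, 6] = (0 11 6 2 4 10 1 8)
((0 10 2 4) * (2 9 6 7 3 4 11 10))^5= (0 6 2 7 11 3 10 4 9)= ((0 2 11 10 9 6 7 3 4))^5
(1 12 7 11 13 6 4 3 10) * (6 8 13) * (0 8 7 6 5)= (0 8 13 7 11 5)(1 12 6 4 3 10)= [8, 12, 2, 10, 3, 0, 4, 11, 13, 9, 1, 5, 6, 7]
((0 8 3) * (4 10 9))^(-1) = (0 3 8)(4 9 10)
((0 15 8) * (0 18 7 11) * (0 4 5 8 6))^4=(0 15 6)(4 7 8)(5 11 18)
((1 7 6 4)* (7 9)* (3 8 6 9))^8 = ((1 3 8 6 4)(7 9))^8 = (9)(1 6 3 4 8)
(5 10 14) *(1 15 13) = [0, 15, 2, 3, 4, 10, 6, 7, 8, 9, 14, 11, 12, 1, 5, 13] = (1 15 13)(5 10 14)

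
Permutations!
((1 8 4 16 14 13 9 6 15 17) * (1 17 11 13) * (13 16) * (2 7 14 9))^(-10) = (17)(1 2 8 7 4 14 13)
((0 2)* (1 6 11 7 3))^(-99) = ((0 2)(1 6 11 7 3))^(-99) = (0 2)(1 6 11 7 3)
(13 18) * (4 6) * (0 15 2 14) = (0 15 2 14)(4 6)(13 18) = [15, 1, 14, 3, 6, 5, 4, 7, 8, 9, 10, 11, 12, 18, 0, 2, 16, 17, 13]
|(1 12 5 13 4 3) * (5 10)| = |(1 12 10 5 13 4 3)| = 7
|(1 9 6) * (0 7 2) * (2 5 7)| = |(0 2)(1 9 6)(5 7)| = 6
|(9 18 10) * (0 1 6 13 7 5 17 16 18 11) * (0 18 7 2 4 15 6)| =20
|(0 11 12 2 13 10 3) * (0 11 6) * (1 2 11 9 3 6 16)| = |(0 16 1 2 13 10 6)(3 9)(11 12)| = 14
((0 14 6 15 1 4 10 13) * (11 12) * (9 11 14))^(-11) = (15)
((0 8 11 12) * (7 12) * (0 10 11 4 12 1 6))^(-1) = (0 6 1 7 11 10 12 4 8)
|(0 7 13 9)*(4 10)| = 4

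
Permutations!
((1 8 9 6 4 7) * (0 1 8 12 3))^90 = (0 12)(1 3)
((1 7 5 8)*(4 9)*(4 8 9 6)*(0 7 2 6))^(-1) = ((0 7 5 9 8 1 2 6 4))^(-1) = (0 4 6 2 1 8 9 5 7)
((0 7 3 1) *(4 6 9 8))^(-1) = (0 1 3 7)(4 8 9 6)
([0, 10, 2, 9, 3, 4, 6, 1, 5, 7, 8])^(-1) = [0, 7, 2, 4, 5, 8, 6, 9, 10, 3, 1]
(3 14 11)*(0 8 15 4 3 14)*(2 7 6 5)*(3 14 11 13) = (0 8 15 4 14 13 3)(2 7 6 5) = [8, 1, 7, 0, 14, 2, 5, 6, 15, 9, 10, 11, 12, 3, 13, 4]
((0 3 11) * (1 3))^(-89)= (0 11 3 1)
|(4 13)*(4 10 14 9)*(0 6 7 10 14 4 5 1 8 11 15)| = |(0 6 7 10 4 13 14 9 5 1 8 11 15)| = 13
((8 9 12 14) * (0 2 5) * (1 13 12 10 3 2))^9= ((0 1 13 12 14 8 9 10 3 2 5))^9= (0 2 10 8 12 1 5 3 9 14 13)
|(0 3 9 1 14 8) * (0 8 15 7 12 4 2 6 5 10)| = 13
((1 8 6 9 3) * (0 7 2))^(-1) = (0 2 7)(1 3 9 6 8)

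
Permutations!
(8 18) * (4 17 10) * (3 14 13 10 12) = (3 14 13 10 4 17 12)(8 18) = [0, 1, 2, 14, 17, 5, 6, 7, 18, 9, 4, 11, 3, 10, 13, 15, 16, 12, 8]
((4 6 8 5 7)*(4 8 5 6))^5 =(5 7 8 6)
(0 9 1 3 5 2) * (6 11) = (0 9 1 3 5 2)(6 11) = [9, 3, 0, 5, 4, 2, 11, 7, 8, 1, 10, 6]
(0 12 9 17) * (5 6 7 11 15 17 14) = [12, 1, 2, 3, 4, 6, 7, 11, 8, 14, 10, 15, 9, 13, 5, 17, 16, 0] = (0 12 9 14 5 6 7 11 15 17)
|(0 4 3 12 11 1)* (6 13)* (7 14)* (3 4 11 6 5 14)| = 21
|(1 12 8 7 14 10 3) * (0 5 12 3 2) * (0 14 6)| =|(0 5 12 8 7 6)(1 3)(2 14 10)| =6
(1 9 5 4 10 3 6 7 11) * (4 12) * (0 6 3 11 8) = (0 6 7 8)(1 9 5 12 4 10 11) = [6, 9, 2, 3, 10, 12, 7, 8, 0, 5, 11, 1, 4]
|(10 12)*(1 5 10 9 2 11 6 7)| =|(1 5 10 12 9 2 11 6 7)| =9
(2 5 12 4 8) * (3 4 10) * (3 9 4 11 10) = (2 5 12 3 11 10 9 4 8) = [0, 1, 5, 11, 8, 12, 6, 7, 2, 4, 9, 10, 3]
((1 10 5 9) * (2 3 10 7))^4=(1 10 7 5 2 9 3)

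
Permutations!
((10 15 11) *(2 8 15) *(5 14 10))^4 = ((2 8 15 11 5 14 10))^4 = (2 5 8 14 15 10 11)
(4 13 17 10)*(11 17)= (4 13 11 17 10)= [0, 1, 2, 3, 13, 5, 6, 7, 8, 9, 4, 17, 12, 11, 14, 15, 16, 10]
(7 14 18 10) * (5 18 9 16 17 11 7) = (5 18 10)(7 14 9 16 17 11) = [0, 1, 2, 3, 4, 18, 6, 14, 8, 16, 5, 7, 12, 13, 9, 15, 17, 11, 10]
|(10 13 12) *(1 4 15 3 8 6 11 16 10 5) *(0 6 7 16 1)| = 14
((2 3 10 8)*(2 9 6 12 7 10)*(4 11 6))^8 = ((2 3)(4 11 6 12 7 10 8 9))^8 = (12)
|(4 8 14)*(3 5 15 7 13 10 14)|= 9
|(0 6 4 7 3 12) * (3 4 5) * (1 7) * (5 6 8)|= 15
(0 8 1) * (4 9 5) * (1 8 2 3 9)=(0 2 3 9 5 4 1)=[2, 0, 3, 9, 1, 4, 6, 7, 8, 5]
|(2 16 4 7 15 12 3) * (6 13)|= 14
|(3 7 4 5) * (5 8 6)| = 6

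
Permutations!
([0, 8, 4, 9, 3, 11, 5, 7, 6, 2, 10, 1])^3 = [0, 5, 9, 4, 2, 8, 1, 7, 11, 3, 10, 6]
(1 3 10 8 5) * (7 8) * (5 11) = (1 3 10 7 8 11 5) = [0, 3, 2, 10, 4, 1, 6, 8, 11, 9, 7, 5]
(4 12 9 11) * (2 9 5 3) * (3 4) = (2 9 11 3)(4 12 5) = [0, 1, 9, 2, 12, 4, 6, 7, 8, 11, 10, 3, 5]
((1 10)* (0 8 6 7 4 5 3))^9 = ((0 8 6 7 4 5 3)(1 10))^9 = (0 6 4 3 8 7 5)(1 10)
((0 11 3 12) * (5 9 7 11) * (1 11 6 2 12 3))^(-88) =(0 7 12 9 2 5 6) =((0 5 9 7 6 2 12)(1 11))^(-88)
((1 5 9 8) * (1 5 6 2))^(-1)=(1 2 6)(5 8 9)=((1 6 2)(5 9 8))^(-1)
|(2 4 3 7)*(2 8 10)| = |(2 4 3 7 8 10)| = 6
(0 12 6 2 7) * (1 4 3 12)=(0 1 4 3 12 6 2 7)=[1, 4, 7, 12, 3, 5, 2, 0, 8, 9, 10, 11, 6]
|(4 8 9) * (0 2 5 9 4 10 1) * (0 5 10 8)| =8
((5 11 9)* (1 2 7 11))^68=((1 2 7 11 9 5))^68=(1 7 9)(2 11 5)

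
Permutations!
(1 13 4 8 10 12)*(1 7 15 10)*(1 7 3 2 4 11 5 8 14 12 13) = (2 4 14 12 3)(5 8 7 15 10 13 11) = [0, 1, 4, 2, 14, 8, 6, 15, 7, 9, 13, 5, 3, 11, 12, 10]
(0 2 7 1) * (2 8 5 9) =(0 8 5 9 2 7 1) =[8, 0, 7, 3, 4, 9, 6, 1, 5, 2]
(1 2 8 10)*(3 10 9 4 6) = [0, 2, 8, 10, 6, 5, 3, 7, 9, 4, 1] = (1 2 8 9 4 6 3 10)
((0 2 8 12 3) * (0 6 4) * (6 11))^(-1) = ((0 2 8 12 3 11 6 4))^(-1) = (0 4 6 11 3 12 8 2)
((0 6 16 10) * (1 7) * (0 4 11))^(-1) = (0 11 4 10 16 6)(1 7)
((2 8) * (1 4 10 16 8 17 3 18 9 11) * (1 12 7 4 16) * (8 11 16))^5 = (1 18 7 2 16 10 3 12 8 9 4 17 11)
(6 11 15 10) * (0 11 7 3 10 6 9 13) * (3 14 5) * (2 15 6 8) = (0 11 6 7 14 5 3 10 9 13)(2 15 8) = [11, 1, 15, 10, 4, 3, 7, 14, 2, 13, 9, 6, 12, 0, 5, 8]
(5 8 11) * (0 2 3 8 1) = (0 2 3 8 11 5 1) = [2, 0, 3, 8, 4, 1, 6, 7, 11, 9, 10, 5]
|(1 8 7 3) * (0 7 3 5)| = 3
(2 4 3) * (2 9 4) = [0, 1, 2, 9, 3, 5, 6, 7, 8, 4] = (3 9 4)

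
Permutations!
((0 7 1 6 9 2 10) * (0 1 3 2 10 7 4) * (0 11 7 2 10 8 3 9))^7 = (0 10 9 4 1 8 11 6 3 7)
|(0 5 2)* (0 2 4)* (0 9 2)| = |(0 5 4 9 2)| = 5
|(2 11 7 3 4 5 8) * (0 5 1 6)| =10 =|(0 5 8 2 11 7 3 4 1 6)|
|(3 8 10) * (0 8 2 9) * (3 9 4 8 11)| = |(0 11 3 2 4 8 10 9)| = 8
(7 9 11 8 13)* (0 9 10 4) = [9, 1, 2, 3, 0, 5, 6, 10, 13, 11, 4, 8, 12, 7] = (0 9 11 8 13 7 10 4)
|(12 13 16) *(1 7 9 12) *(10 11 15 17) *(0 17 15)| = 12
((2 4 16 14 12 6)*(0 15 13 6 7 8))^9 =((0 15 13 6 2 4 16 14 12 7 8))^9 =(0 7 14 4 6 15 8 12 16 2 13)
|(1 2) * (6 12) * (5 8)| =|(1 2)(5 8)(6 12)| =2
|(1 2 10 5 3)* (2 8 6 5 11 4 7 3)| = 10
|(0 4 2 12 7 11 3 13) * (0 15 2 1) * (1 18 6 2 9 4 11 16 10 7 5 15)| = |(0 11 3 13 1)(2 12 5 15 9 4 18 6)(7 16 10)| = 120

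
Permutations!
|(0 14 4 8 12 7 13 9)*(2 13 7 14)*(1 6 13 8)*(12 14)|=9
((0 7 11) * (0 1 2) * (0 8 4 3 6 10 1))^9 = (11)(1 8 3 10 2 4 6)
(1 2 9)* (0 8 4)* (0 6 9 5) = (0 8 4 6 9 1 2 5) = [8, 2, 5, 3, 6, 0, 9, 7, 4, 1]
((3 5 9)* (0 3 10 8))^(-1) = ((0 3 5 9 10 8))^(-1) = (0 8 10 9 5 3)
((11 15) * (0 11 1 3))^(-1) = (0 3 1 15 11)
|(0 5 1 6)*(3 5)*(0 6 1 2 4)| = |(6)(0 3 5 2 4)| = 5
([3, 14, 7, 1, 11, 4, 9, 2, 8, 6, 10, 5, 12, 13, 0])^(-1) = [14, 3, 7, 0, 5, 11, 9, 2, 8, 6, 10, 4, 12, 13, 1]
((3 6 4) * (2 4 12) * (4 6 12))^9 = (2 12 3 4 6)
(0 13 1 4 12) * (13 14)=(0 14 13 1 4 12)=[14, 4, 2, 3, 12, 5, 6, 7, 8, 9, 10, 11, 0, 1, 13]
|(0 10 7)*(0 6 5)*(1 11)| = 10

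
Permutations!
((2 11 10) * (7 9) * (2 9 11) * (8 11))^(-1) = ((7 8 11 10 9))^(-1) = (7 9 10 11 8)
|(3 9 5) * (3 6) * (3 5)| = |(3 9)(5 6)| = 2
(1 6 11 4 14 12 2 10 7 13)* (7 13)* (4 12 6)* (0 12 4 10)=(0 12 2)(1 10 13)(4 14 6 11)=[12, 10, 0, 3, 14, 5, 11, 7, 8, 9, 13, 4, 2, 1, 6]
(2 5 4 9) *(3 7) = (2 5 4 9)(3 7) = [0, 1, 5, 7, 9, 4, 6, 3, 8, 2]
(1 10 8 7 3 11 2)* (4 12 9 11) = (1 10 8 7 3 4 12 9 11 2) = [0, 10, 1, 4, 12, 5, 6, 3, 7, 11, 8, 2, 9]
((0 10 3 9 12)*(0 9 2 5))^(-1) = ((0 10 3 2 5)(9 12))^(-1) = (0 5 2 3 10)(9 12)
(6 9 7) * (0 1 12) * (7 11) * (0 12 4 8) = (12)(0 1 4 8)(6 9 11 7) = [1, 4, 2, 3, 8, 5, 9, 6, 0, 11, 10, 7, 12]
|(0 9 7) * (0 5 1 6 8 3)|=8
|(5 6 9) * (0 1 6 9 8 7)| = |(0 1 6 8 7)(5 9)| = 10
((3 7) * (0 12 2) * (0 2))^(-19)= ((0 12)(3 7))^(-19)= (0 12)(3 7)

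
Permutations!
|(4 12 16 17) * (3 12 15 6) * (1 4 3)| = |(1 4 15 6)(3 12 16 17)| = 4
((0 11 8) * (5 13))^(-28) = ((0 11 8)(5 13))^(-28) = (13)(0 8 11)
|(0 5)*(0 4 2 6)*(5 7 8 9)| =|(0 7 8 9 5 4 2 6)| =8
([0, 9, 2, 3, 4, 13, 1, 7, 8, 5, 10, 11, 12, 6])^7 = [0, 5, 2, 3, 4, 6, 9, 7, 8, 13, 10, 11, 12, 1]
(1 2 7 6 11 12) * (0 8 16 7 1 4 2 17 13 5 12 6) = (0 8 16 7)(1 17 13 5 12 4 2)(6 11) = [8, 17, 1, 3, 2, 12, 11, 0, 16, 9, 10, 6, 4, 5, 14, 15, 7, 13]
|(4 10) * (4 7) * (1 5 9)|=3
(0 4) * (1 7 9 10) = (0 4)(1 7 9 10) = [4, 7, 2, 3, 0, 5, 6, 9, 8, 10, 1]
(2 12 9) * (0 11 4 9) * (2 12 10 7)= [11, 1, 10, 3, 9, 5, 6, 2, 8, 12, 7, 4, 0]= (0 11 4 9 12)(2 10 7)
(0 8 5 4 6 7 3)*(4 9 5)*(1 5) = (0 8 4 6 7 3)(1 5 9) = [8, 5, 2, 0, 6, 9, 7, 3, 4, 1]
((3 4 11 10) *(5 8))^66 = ((3 4 11 10)(5 8))^66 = (3 11)(4 10)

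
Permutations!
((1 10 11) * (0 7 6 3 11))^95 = (0 11 7 1 6 10 3)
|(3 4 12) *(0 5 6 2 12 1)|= |(0 5 6 2 12 3 4 1)|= 8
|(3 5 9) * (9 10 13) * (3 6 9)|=4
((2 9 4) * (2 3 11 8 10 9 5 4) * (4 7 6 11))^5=((2 5 7 6 11 8 10 9)(3 4))^5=(2 8 7 9 11 5 10 6)(3 4)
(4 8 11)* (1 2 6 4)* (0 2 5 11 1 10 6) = (0 2)(1 5 11 10 6 4 8) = [2, 5, 0, 3, 8, 11, 4, 7, 1, 9, 6, 10]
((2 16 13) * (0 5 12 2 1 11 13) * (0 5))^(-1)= (1 13 11)(2 12 5 16)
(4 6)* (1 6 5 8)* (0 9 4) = (0 9 4 5 8 1 6) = [9, 6, 2, 3, 5, 8, 0, 7, 1, 4]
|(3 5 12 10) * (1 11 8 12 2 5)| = |(1 11 8 12 10 3)(2 5)| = 6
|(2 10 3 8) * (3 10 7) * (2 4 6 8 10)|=|(2 7 3 10)(4 6 8)|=12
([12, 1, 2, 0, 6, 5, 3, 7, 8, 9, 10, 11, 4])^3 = (0 6 12 3 4)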